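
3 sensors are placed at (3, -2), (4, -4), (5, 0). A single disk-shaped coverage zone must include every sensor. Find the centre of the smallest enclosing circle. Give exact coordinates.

(4.5, -2)

Call the three points A, B, C in the order given.
Side lengths²: AB² = 5, AC² = 8, BC² = 17.
Since BC² = 17 ≥ 8 + 5 = 13, the angle opposite BC is not acute, so the smallest enclosing circle has BC as diameter.
Centre = midpoint of BC = (4.5, -2), r² = 17/4 = 4.25.
Centre = (4.5, -2).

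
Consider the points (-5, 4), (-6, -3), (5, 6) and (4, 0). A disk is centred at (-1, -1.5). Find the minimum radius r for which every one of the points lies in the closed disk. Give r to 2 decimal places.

9.60

The required radius is the distance from (-1, -1.5) to the farthest point.
Squared distances: 46.25, 27.25, 92.25, 27.25.
Maximum is 92.25, attained at (5, 6).
r = √(92.25) ≈ 9.60.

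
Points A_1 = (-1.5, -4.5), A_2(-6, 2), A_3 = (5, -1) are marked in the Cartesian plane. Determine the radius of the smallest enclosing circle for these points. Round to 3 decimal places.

5.701

Side lengths²: A_1A_2² = 62.5, A_1A_3² = 54.5, A_2A_3² = 130.
Since A_2A_3² = 130 ≥ 62.5 + 54.5 = 117, the angle opposite A_2A_3 is not acute, so the smallest enclosing circle has A_2A_3 as diameter.
Centre = midpoint of A_2A_3 = (-0.5, 0.5), r² = 130/4 = 32.5.
r = √(32.5) ≈ 5.701.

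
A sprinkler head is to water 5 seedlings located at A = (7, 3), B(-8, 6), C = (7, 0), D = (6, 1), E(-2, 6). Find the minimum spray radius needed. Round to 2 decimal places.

A smallest enclosing disk is always determined by at most three of the input points on its boundary.
The farthest pair is B–C with squared distance 261. The circle on this segment as diameter has centre (-0.5, 3) and r² = 261/4 = 65.25.
Check A: distance² to centre = 56.25 ≤ 65.25, so it lies inside.
All remaining points lie in this disk, and no smaller disk contains both endpoints, so this is the minimum enclosing circle.
r = √(65.25) ≈ 8.08.

8.08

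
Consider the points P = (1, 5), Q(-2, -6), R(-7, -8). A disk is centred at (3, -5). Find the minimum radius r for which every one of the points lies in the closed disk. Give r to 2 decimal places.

The required radius is the distance from (3, -5) to the farthest point.
Squared distances: 104, 26, 109.
Maximum is 109, attained at R.
r = √109 ≈ 10.44.

10.44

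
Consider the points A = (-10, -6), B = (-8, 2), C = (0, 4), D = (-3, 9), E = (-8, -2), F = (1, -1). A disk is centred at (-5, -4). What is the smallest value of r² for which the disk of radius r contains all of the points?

The required radius is the distance from (-5, -4) to the farthest point.
Squared distances: 29, 45, 89, 173, 13, 45.
Maximum is 173, attained at D.

173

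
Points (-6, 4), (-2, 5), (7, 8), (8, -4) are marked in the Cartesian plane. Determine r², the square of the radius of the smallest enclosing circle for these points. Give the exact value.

68.1103515625

The minimum enclosing circle of a finite set is fixed by two of the points (as a diameter) or three (as a circumcircle).
The minimum enclosing circle is determined by three boundary points: (-6, 4), (7, 8), (8, -4).
Their circumcentre is (1.875, 1.53125) with r² = 68.1103515625.
The farthest remaining point (-2, 5) is at distance² 27.0478515625 ≤ 68.1103515625.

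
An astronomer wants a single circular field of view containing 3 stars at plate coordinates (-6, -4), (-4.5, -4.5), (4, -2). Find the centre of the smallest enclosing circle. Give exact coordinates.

(-1, -3)

Call the three points A, B, C in the order given.
Side lengths²: AB² = 2.5, AC² = 104, BC² = 78.5.
Since AC² = 104 ≥ 78.5 + 2.5 = 81, the angle opposite AC is not acute, so the smallest enclosing circle has AC as diameter.
Centre = midpoint of AC = (-1, -3), r² = 104/4 = 26.
Centre = (-1, -3).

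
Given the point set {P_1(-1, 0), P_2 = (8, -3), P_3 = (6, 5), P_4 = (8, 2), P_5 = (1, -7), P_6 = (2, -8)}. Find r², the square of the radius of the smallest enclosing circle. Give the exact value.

The minimum enclosing circle of a finite set is fixed by two of the points (as a diameter) or three (as a circumcircle).
The farthest pair is P_3–P_6 with squared distance 185. The circle on this segment as diameter has centre (4, -1.5) and r² = 185/4 = 46.25.
Check P_1: distance² to centre = 27.25 ≤ 46.25, so it lies inside.
All remaining points lie in this disk, and no smaller disk contains both endpoints, so this is the minimum enclosing circle.

46.25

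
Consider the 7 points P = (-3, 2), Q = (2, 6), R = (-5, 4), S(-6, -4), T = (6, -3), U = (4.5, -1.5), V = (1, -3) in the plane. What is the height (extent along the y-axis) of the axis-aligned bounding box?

10

max y = 6, min y = -4, so height = 10.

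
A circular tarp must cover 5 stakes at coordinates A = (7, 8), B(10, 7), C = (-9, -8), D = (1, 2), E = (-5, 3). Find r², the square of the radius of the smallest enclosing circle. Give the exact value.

By Welzl's lemma the MEC is supported by two points (diametrically opposite) or three points (on a circumcircle).
The farthest pair is B–C with squared distance 586. The circle on this segment as diameter has centre (0.5, -0.5) and r² = 586/4 = 146.5.
Check A: distance² to centre = 114.5 ≤ 146.5, so it lies inside.
All remaining points lie in this disk, and no smaller disk contains both endpoints, so this is the minimum enclosing circle.

146.5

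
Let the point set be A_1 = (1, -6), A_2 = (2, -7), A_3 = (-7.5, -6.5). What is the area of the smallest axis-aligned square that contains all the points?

The bounding box has width 9.5 and height 1.
An axis-aligned square enclosing the set must have side ≥ max(width, height).
So the minimum side is max(9.5, 1) = 9.5.
Area = 9.5² = 90.25.

90.25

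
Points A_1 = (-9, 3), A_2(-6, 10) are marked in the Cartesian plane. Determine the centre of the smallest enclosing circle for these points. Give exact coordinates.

The smallest circle enclosing two points has them as diameter endpoints.
Centre = midpoint = (-7.5, 6.5); r² = |A_1A_2|²/4 = 58/4 = 14.5.
Centre = (-7.5, 6.5).

(-7.5, 6.5)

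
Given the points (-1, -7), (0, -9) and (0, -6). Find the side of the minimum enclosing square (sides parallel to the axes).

The bounding box has width 1 and height 3.
An axis-aligned square enclosing the set must have side ≥ max(width, height).
So the minimum side is max(1, 3) = 3.

3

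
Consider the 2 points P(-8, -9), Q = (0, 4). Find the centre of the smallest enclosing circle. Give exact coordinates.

(-4, -2.5)

The smallest circle enclosing two points has them as diameter endpoints.
Centre = midpoint = (-4, -2.5); r² = |PQ|²/4 = 233/4 = 58.25.
Centre = (-4, -2.5).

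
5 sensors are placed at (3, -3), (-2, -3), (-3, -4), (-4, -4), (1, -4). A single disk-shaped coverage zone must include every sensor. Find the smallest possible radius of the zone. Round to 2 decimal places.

A smallest enclosing disk is always determined by at most three of the input points on its boundary.
The farthest pair is (3, -3)–(-4, -4) with squared distance 50. The circle on this segment as diameter has centre (-0.5, -3.5) and r² = 50/4 = 12.5.
Check (-2, -3): distance² to centre = 2.5 ≤ 12.5, so it lies inside.
All remaining points lie in this disk, and no smaller disk contains both endpoints, so this is the minimum enclosing circle.
r = √(12.5) ≈ 3.54.

3.54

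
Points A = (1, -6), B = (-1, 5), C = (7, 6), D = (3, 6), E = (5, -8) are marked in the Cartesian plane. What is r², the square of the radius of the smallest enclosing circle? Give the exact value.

13325/242

The minimum enclosing circle is determined by three boundary points: B, C, E.
Their circumcentre is (83/22, -15/22) with r² = 13325/242.
The farthest remaining point D is at distance² 10949/242 ≤ 13325/242.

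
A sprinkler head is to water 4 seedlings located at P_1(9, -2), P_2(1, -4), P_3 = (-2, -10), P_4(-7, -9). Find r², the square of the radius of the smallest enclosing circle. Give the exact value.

76.25

By Welzl's lemma the MEC is supported by two points (diametrically opposite) or three points (on a circumcircle).
The farthest pair is P_1–P_4 with squared distance 305. The circle on this segment as diameter has centre (1, -5.5) and r² = 305/4 = 76.25.
Check P_2: distance² to centre = 2.25 ≤ 76.25, so it lies inside.
All remaining points lie in this disk, and no smaller disk contains both endpoints, so this is the minimum enclosing circle.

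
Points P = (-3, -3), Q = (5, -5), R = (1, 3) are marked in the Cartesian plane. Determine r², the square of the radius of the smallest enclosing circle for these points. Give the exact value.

Side lengths²: PQ² = 68, PR² = 52, QR² = 80.
Since QR² = 80 < 68 + 52 = 120, the triangle is acute, so the smallest enclosing circle is the circumcircle.
Circumcentre = (11/7, -12/7), r² = 1105/49.

1105/49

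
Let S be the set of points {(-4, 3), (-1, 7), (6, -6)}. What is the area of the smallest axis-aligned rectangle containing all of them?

130

x ranges over [-4, 6], width 10.
y ranges over [-6, 7], height 13.
Area = 10 × 13 = 130.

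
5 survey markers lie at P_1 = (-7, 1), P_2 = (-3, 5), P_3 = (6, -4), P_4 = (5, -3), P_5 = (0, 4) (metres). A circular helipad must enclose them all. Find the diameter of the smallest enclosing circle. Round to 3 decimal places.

13.928

The farthest pair is P_1–P_3 with squared distance 194. The circle on this segment as diameter has centre (-0.5, -1.5) and r² = 194/4 = 48.5.
Check P_2: distance² to centre = 48.5 ≤ 48.5, so it lies inside.
All remaining points lie in this disk, and no smaller disk contains both endpoints, so this is the minimum enclosing circle.
Diameter = 2r = 2√(48.5) ≈ 13.928.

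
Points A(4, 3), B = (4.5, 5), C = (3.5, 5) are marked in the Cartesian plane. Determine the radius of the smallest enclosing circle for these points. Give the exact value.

1.0625

Side lengths²: AB² = 4.25, AC² = 4.25, BC² = 1.
Since AC² = 4.25 < 4.25 + 1 = 5.25, the triangle is acute, so the smallest enclosing circle is the circumcircle.
Circumcentre = (4, 4.0625), r² = 1.12890625.
r = √(1.12890625) = 1.0625.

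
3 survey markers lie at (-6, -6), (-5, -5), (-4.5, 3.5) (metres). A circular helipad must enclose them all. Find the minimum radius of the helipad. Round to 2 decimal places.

4.81

Call the three points A, B, C in the order given.
Side lengths²: AB² = 2, AC² = 92.5, BC² = 72.5.
Since AC² = 92.5 ≥ 72.5 + 2 = 74.5, the angle opposite AC is not acute, so the smallest enclosing circle has AC as diameter.
Centre = midpoint of AC = (-5.25, -1.25), r² = 92.5/4 = 23.125.
r = √(23.125) ≈ 4.81.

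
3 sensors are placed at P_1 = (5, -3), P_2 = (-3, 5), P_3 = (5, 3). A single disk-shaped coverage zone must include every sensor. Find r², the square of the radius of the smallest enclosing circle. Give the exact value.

Side lengths²: P_1P_2² = 128, P_1P_3² = 36, P_2P_3² = 68.
Since P_1P_2² = 128 ≥ 68 + 36 = 104, the angle opposite P_1P_2 is not acute, so the smallest enclosing circle has P_1P_2 as diameter.
Centre = midpoint of P_1P_2 = (1, 1), r² = 128/4 = 32.

32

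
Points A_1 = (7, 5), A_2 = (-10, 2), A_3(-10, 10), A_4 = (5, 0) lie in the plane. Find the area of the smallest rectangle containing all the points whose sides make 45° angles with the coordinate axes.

250

In coordinates u = x + y, v = x − y the rectangle is axis-aligned; the map (x,y)→(u,v) scales areas by 2.
u-values: 12, -8, 0, 5; range = 12 − (-8) = 20.
v-values: 2, -12, -20, 5; range = 5 − (-20) = 25.
Area = (20 × 25) / 2 = 250.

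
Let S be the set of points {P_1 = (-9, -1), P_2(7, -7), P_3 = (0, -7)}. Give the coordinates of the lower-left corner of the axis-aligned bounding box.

x-range [-9, 7], y-range [-7, -1].
The lower-left corner is (-9, -7).

(-9, -7)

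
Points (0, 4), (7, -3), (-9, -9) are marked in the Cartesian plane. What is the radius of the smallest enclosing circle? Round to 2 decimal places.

Call the three points A, B, C in the order given.
Side lengths²: AB² = 98, AC² = 250, BC² = 292.
Since BC² = 292 < 250 + 98 = 348, the triangle is acute, so the smallest enclosing circle is the circumcircle.
Circumcentre = (-17/11, -50/11), r² = 9125/121.
r = √(9125/121) ≈ 8.68.

8.68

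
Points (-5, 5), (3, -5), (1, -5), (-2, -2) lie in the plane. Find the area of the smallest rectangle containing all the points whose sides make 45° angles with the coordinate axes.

36

In coordinates u = x + y, v = x − y the rectangle is axis-aligned; the map (x,y)→(u,v) scales areas by 2.
u-values: 0, -2, -4, -4; range = 0 − (-4) = 4.
v-values: -10, 8, 6, 0; range = 8 − (-10) = 18.
Area = (4 × 18) / 2 = 36.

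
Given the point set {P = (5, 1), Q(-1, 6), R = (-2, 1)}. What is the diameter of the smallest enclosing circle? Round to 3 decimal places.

Side lengths²: PQ² = 61, PR² = 49, QR² = 26.
Since PQ² = 61 < 49 + 26 = 75, the triangle is acute, so the smallest enclosing circle is the circumcircle.
Circumcentre = (1.5, 2.9), r² = 15.86.
Diameter = 2r = 2√(15.86) ≈ 7.965.

7.965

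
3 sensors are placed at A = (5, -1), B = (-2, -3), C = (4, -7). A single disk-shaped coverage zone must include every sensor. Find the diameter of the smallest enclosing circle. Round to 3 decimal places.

7.983

Side lengths²: AB² = 53, AC² = 37, BC² = 52.
Since AB² = 53 < 52 + 37 = 89, the triangle is acute, so the smallest enclosing circle is the circumcircle.
Circumcentre = (1.95, -3.575), r² = 15.933125.
Diameter = 2r = 2√(15.933125) ≈ 7.983.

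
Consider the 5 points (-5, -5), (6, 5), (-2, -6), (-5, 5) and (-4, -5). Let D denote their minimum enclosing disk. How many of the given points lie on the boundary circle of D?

The minimum enclosing circle of a finite set is fixed by two of the points (as a diameter) or three (as a circumcircle).
The farthest pair is (-5, -5)–(6, 5) with squared distance 221. The circle on this segment as diameter has centre (0.5, 0) and r² = 221/4 = 55.25.
Check (-2, -6): distance² to centre = 42.25 ≤ 55.25, so it lies inside.
All remaining points lie in this disk, and no smaller disk contains both endpoints, so this is the minimum enclosing circle.
The points at distance exactly r from the centre are (-5, -5), (6, 5), (-5, 5) — 3 points.

3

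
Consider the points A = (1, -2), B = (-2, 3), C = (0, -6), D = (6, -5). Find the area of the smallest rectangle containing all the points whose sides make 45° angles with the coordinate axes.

56

In coordinates u = x + y, v = x − y the rectangle is axis-aligned; the map (x,y)→(u,v) scales areas by 2.
u-values: -1, 1, -6, 1; range = 1 − (-6) = 7.
v-values: 3, -5, 6, 11; range = 11 − (-5) = 16.
Area = (7 × 16) / 2 = 56.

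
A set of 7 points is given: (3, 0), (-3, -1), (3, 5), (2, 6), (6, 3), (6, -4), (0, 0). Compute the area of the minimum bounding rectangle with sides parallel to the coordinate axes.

x ranges over [-3, 6], width 9.
y ranges over [-4, 6], height 10.
Area = 9 × 10 = 90.

90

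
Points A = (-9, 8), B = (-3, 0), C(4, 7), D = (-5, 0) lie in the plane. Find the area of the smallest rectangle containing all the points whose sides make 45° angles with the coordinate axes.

In coordinates u = x + y, v = x − y the rectangle is axis-aligned; the map (x,y)→(u,v) scales areas by 2.
u-values: -1, -3, 11, -5; range = 11 − (-5) = 16.
v-values: -17, -3, -3, -5; range = -3 − (-17) = 14.
Area = (16 × 14) / 2 = 112.

112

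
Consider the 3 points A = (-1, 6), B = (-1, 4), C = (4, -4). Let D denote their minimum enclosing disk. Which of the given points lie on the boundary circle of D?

Side lengths²: AB² = 4, AC² = 125, BC² = 89.
Since AC² = 125 ≥ 89 + 4 = 93, the angle opposite AC is not acute, so the smallest enclosing circle has AC as diameter.
Centre = midpoint of AC = (1.5, 1), r² = 125/4 = 31.25.
The points at distance exactly r from the centre are A, C — 2 points.

A, C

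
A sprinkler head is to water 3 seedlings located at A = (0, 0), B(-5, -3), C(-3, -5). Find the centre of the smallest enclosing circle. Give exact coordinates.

(-2.125, -2.125)

Side lengths²: AB² = 34, AC² = 34, BC² = 8.
Since AC² = 34 < 34 + 8 = 42, the triangle is acute, so the smallest enclosing circle is the circumcircle.
Circumcentre = (-2.125, -2.125), r² = 9.03125.
Centre = (-2.125, -2.125).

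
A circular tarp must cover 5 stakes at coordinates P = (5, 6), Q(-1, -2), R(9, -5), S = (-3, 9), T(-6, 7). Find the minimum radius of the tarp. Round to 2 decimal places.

9.60

The minimum enclosing circle of a finite set is fixed by two of the points (as a diameter) or three (as a circumcircle).
The farthest pair is R–T with squared distance 369. The circle on this segment as diameter has centre (1.5, 1) and r² = 369/4 = 92.25.
Check P: distance² to centre = 37.25 ≤ 92.25, so it lies inside.
All remaining points lie in this disk, and no smaller disk contains both endpoints, so this is the minimum enclosing circle.
r = √(92.25) ≈ 9.60.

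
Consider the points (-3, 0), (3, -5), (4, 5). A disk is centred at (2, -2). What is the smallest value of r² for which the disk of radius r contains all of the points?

53

The required radius is the distance from (2, -2) to the farthest point.
Squared distances: 29, 10, 53.
Maximum is 53, attained at (4, 5).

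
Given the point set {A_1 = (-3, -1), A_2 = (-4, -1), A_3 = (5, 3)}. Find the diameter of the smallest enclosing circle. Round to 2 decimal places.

9.85

Side lengths²: A_1A_2² = 1, A_1A_3² = 80, A_2A_3² = 97.
Since A_2A_3² = 97 ≥ 80 + 1 = 81, the angle opposite A_2A_3 is not acute, so the smallest enclosing circle has A_2A_3 as diameter.
Centre = midpoint of A_2A_3 = (0.5, 1), r² = 97/4 = 24.25.
Diameter = 2r = 2√(24.25) ≈ 9.85.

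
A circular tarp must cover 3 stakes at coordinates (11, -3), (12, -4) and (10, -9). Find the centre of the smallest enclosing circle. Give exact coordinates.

Call the three points A, B, C in the order given.
Side lengths²: AB² = 2, AC² = 37, BC² = 29.
Since AC² = 37 ≥ 29 + 2 = 31, the angle opposite AC is not acute, so the smallest enclosing circle has AC as diameter.
Centre = midpoint of AC = (10.5, -6), r² = 37/4 = 9.25.
Centre = (10.5, -6).

(10.5, -6)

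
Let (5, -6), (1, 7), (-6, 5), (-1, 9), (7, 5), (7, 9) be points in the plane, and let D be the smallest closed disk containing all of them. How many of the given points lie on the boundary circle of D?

3

The minimum enclosing circle of a finite set is fixed by two of the points (as a diameter) or three (as a circumcircle).
The minimum enclosing circle is determined by three boundary points: (5, -6), (-6, 5), (7, 9).
Their circumcentre is (69/34, 69/34) with r² = 42365/578.
The farthest remaining point (-1, 9) is at distance² 33389/578 ≤ 42365/578.
The points at distance exactly r from the centre are (5, -6), (-6, 5), (7, 9) — 3 points.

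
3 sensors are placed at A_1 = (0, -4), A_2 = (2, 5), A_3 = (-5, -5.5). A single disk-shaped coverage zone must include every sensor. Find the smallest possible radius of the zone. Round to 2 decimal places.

Side lengths²: A_1A_2² = 85, A_1A_3² = 27.25, A_2A_3² = 159.25.
Since A_2A_3² = 159.25 ≥ 85 + 27.25 = 112.25, the angle opposite A_2A_3 is not acute, so the smallest enclosing circle has A_2A_3 as diameter.
Centre = midpoint of A_2A_3 = (-1.5, -0.25), r² = 159.25/4 = 39.8125.
r = √(39.8125) ≈ 6.31.

6.31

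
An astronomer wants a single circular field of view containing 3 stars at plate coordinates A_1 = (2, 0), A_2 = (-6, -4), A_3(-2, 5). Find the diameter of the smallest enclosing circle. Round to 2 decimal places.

10.07

Side lengths²: A_1A_2² = 80, A_1A_3² = 41, A_2A_3² = 97.
Since A_2A_3² = 97 < 80 + 41 = 121, the triangle is acute, so the smallest enclosing circle is the circumcircle.
Circumcentre = (-85/28, 1/14), r² = 19885/784.
Diameter = 2r = 2√(19885/784) ≈ 10.07.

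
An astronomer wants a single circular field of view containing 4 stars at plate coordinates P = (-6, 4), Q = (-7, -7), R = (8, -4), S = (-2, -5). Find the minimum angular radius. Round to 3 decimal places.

8.409

The minimum enclosing circle is determined by three boundary points: P, Q, R.
Their circumcentre is (-5/27, -56/27) with r² = 51545/729.
The farthest remaining point S is at distance² 8642/729 ≤ 51545/729.
r = √(51545/729) ≈ 8.409.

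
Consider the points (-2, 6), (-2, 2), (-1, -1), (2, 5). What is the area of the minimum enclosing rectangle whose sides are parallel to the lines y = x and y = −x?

In coordinates u = x + y, v = x − y the rectangle is axis-aligned; the map (x,y)→(u,v) scales areas by 2.
u-values: 4, 0, -2, 7; range = 7 − (-2) = 9.
v-values: -8, -4, 0, -3; range = 0 − (-8) = 8.
Area = (9 × 8) / 2 = 36.

36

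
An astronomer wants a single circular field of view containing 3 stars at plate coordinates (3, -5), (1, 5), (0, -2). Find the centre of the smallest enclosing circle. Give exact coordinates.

Call the three points A, B, C in the order given.
Side lengths²: AB² = 104, AC² = 18, BC² = 50.
Since AB² = 104 ≥ 50 + 18 = 68, the angle opposite AB is not acute, so the smallest enclosing circle has AB as diameter.
Centre = midpoint of AB = (2, 0), r² = 104/4 = 26.
Centre = (2, 0).

(2, 0)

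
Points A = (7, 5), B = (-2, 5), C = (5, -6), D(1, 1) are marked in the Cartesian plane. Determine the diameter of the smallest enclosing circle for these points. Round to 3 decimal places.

A smallest enclosing disk is always determined by at most three of the input points on its boundary.
The minimum enclosing circle is determined by three boundary points: A, B, C.
Their circumcentre is (2.5, 3/22) with r² = 10625/242.
The farthest remaining point D is at distance² 725/242 ≤ 10625/242.
Diameter = 2r = 2√(10625/242) ≈ 13.252.

13.252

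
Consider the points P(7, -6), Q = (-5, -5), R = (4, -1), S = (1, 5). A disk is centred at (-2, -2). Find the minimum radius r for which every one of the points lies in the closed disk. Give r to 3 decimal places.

The required radius is the distance from (-2, -2) to the farthest point.
Squared distances: 97, 18, 37, 58.
Maximum is 97, attained at P.
r = √97 ≈ 9.849.

9.849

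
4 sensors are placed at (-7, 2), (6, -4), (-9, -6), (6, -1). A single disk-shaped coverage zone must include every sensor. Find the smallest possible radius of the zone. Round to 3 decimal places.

The minimum enclosing circle of a finite set is fixed by two of the points (as a diameter) or three (as a circumcircle).
The farthest pair is (-9, -6)–(6, -1) with squared distance 250. The circle on this segment as diameter has centre (-1.5, -3.5) and r² = 250/4 = 62.5.
Check (-7, 2): distance² to centre = 60.5 ≤ 62.5, so it lies inside.
All remaining points lie in this disk, and no smaller disk contains both endpoints, so this is the minimum enclosing circle.
r = √(62.5) ≈ 7.906.

7.906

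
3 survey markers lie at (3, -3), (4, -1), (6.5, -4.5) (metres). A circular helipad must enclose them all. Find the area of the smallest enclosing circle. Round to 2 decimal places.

14.58

Call the three points A, B, C in the order given.
Side lengths²: AB² = 5, AC² = 14.5, BC² = 18.5.
Since BC² = 18.5 < 14.5 + 5 = 19.5, the triangle is acute, so the smallest enclosing circle is the circumcircle.
Circumcentre = (175/34, -48/17), r² = 5365/1156.
Area = π·r² = π·5365/1156 ≈ 14.58.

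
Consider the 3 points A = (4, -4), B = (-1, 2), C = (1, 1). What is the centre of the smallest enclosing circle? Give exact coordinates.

Side lengths²: AB² = 61, AC² = 34, BC² = 5.
Since AB² = 61 ≥ 34 + 5 = 39, the angle opposite AB is not acute, so the smallest enclosing circle has AB as diameter.
Centre = midpoint of AB = (1.5, -1), r² = 61/4 = 15.25.
Centre = (1.5, -1).

(1.5, -1)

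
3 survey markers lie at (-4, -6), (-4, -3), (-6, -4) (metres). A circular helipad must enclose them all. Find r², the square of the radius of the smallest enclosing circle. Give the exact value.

Call the three points A, B, C in the order given.
Side lengths²: AB² = 9, AC² = 8, BC² = 5.
Since AB² = 9 < 8 + 5 = 13, the triangle is acute, so the smallest enclosing circle is the circumcircle.
Circumcentre = (-4.5, -4.5), r² = 2.5.

2.5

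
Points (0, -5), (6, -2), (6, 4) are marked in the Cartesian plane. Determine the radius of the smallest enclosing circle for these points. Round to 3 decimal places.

5.408

Call the three points A, B, C in the order given.
Side lengths²: AB² = 45, AC² = 117, BC² = 36.
Since AC² = 117 ≥ 45 + 36 = 81, the angle opposite AC is not acute, so the smallest enclosing circle has AC as diameter.
Centre = midpoint of AC = (3, -0.5), r² = 117/4 = 29.25.
r = √(29.25) ≈ 5.408.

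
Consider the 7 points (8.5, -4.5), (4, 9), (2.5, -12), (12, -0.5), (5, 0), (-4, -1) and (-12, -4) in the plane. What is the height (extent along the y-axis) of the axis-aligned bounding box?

21

max y = 9, min y = -12, so height = 21.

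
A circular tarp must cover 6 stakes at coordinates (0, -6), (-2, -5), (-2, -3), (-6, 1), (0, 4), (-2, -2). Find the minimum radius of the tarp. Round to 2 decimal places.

5.15

The minimum enclosing circle of a finite set is fixed by two of the points (as a diameter) or three (as a circumcircle).
The minimum enclosing circle is determined by three boundary points: (0, -6), (-6, 1), (0, 4).
Their circumcentre is (-1.25, -1) with r² = 26.5625.
The farthest remaining point (-2, -5) is at distance² 16.5625 ≤ 26.5625.
r = √(26.5625) ≈ 5.15.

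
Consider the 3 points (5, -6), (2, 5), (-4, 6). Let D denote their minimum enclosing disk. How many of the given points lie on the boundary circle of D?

Call the three points A, B, C in the order given.
Side lengths²: AB² = 130, AC² = 225, BC² = 37.
Since AC² = 225 ≥ 130 + 37 = 167, the angle opposite AC is not acute, so the smallest enclosing circle has AC as diameter.
Centre = midpoint of AC = (0.5, 0), r² = 225/4 = 56.25.
The points at distance exactly r from the centre are (5, -6), (-4, 6) — 2 points.

2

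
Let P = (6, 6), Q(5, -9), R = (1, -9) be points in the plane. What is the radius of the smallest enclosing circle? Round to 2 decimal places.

Side lengths²: PQ² = 226, PR² = 250, QR² = 16.
Since PR² = 250 ≥ 226 + 16 = 242, the angle opposite PR is not acute, so the smallest enclosing circle has PR as diameter.
Centre = midpoint of PR = (3.5, -1.5), r² = 250/4 = 62.5.
r = √(62.5) ≈ 7.91.

7.91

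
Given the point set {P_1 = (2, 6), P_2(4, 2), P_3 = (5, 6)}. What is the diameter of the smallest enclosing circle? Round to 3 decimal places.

4.610

Side lengths²: P_1P_2² = 20, P_1P_3² = 9, P_2P_3² = 17.
Since P_1P_2² = 20 < 17 + 9 = 26, the triangle is acute, so the smallest enclosing circle is the circumcircle.
Circumcentre = (3.5, 4.25), r² = 5.3125.
Diameter = 2r = 2√(5.3125) ≈ 4.610.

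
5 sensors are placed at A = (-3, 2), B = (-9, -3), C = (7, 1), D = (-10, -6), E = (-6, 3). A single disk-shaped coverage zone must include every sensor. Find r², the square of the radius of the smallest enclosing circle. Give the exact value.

84.5

The minimum enclosing circle of a finite set is fixed by two of the points (as a diameter) or three (as a circumcircle).
The farthest pair is C–D with squared distance 338. The circle on this segment as diameter has centre (-1.5, -2.5) and r² = 338/4 = 84.5.
Check A: distance² to centre = 22.5 ≤ 84.5, so it lies inside.
All remaining points lie in this disk, and no smaller disk contains both endpoints, so this is the minimum enclosing circle.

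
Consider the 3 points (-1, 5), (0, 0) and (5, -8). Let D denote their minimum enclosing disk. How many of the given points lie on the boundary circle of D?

Call the three points A, B, C in the order given.
Side lengths²: AB² = 26, AC² = 205, BC² = 89.
Since AC² = 205 ≥ 89 + 26 = 115, the angle opposite AC is not acute, so the smallest enclosing circle has AC as diameter.
Centre = midpoint of AC = (2, -1.5), r² = 205/4 = 51.25.
The points at distance exactly r from the centre are (-1, 5), (5, -8) — 2 points.

2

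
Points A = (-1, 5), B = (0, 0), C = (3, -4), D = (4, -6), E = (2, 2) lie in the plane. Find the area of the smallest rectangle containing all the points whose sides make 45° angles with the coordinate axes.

In coordinates u = x + y, v = x − y the rectangle is axis-aligned; the map (x,y)→(u,v) scales areas by 2.
u-values: 4, 0, -1, -2, 4; range = 4 − (-2) = 6.
v-values: -6, 0, 7, 10, 0; range = 10 − (-6) = 16.
Area = (6 × 16) / 2 = 48.

48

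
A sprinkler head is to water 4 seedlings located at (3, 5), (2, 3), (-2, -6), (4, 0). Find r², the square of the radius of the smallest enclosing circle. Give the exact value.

36.5

The farthest pair is (3, 5)–(-2, -6) with squared distance 146. The circle on this segment as diameter has centre (0.5, -0.5) and r² = 146/4 = 36.5.
Check (2, 3): distance² to centre = 14.5 ≤ 36.5, so it lies inside.
All remaining points lie in this disk, and no smaller disk contains both endpoints, so this is the minimum enclosing circle.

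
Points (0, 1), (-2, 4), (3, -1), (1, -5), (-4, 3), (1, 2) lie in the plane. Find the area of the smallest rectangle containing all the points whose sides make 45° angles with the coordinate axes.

45.5

In coordinates u = x + y, v = x − y the rectangle is axis-aligned; the map (x,y)→(u,v) scales areas by 2.
u-values: 1, 2, 2, -4, -1, 3; range = 3 − (-4) = 7.
v-values: -1, -6, 4, 6, -7, -1; range = 6 − (-7) = 13.
Area = (7 × 13) / 2 = 45.5.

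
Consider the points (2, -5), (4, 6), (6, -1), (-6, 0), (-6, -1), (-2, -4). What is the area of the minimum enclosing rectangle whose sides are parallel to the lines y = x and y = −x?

110.5

In coordinates u = x + y, v = x − y the rectangle is axis-aligned; the map (x,y)→(u,v) scales areas by 2.
u-values: -3, 10, 5, -6, -7, -6; range = 10 − (-7) = 17.
v-values: 7, -2, 7, -6, -5, 2; range = 7 − (-6) = 13.
Area = (17 × 13) / 2 = 110.5.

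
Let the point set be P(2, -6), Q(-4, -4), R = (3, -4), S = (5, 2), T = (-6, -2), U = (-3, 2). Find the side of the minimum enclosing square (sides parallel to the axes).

The bounding box has width 11 and height 8.
An axis-aligned square enclosing the set must have side ≥ max(width, height).
So the minimum side is max(11, 8) = 11.

11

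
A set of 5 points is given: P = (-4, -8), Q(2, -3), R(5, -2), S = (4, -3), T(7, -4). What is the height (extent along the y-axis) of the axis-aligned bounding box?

max y = -2, min y = -8, so height = 6.

6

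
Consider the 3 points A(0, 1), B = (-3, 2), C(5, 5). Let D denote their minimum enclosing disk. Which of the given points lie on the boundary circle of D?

B, C

Side lengths²: AB² = 10, AC² = 41, BC² = 73.
Since BC² = 73 ≥ 41 + 10 = 51, the angle opposite BC is not acute, so the smallest enclosing circle has BC as diameter.
Centre = midpoint of BC = (1, 3.5), r² = 73/4 = 18.25.
The points at distance exactly r from the centre are B, C — 2 points.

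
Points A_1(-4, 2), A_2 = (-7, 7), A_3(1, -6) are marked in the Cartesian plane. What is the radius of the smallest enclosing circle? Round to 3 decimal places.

7.632

Side lengths²: A_1A_2² = 34, A_1A_3² = 89, A_2A_3² = 233.
Since A_2A_3² = 233 ≥ 89 + 34 = 123, the angle opposite A_2A_3 is not acute, so the smallest enclosing circle has A_2A_3 as diameter.
Centre = midpoint of A_2A_3 = (-3, 0.5), r² = 233/4 = 58.25.
r = √(58.25) ≈ 7.632.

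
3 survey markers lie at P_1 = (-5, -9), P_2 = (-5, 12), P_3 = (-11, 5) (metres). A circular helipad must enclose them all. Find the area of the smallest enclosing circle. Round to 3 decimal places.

Side lengths²: P_1P_2² = 441, P_1P_3² = 232, P_2P_3² = 85.
Since P_1P_2² = 441 ≥ 232 + 85 = 317, the angle opposite P_1P_2 is not acute, so the smallest enclosing circle has P_1P_2 as diameter.
Centre = midpoint of P_1P_2 = (-5, 1.5), r² = 441/4 = 110.25.
Area = π·r² = π·110.25 ≈ 346.361.

346.361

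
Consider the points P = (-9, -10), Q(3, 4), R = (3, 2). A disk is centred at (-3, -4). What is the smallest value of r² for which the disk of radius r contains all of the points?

100

The required radius is the distance from (-3, -4) to the farthest point.
Squared distances: 72, 100, 72.
Maximum is 100, attained at Q.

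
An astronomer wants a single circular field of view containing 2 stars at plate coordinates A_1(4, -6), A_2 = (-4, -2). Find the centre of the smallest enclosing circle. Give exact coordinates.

(0, -4)

The smallest circle enclosing two points has them as diameter endpoints.
Centre = midpoint = (0, -4); r² = |A_1A_2|²/4 = 80/4 = 20.
Centre = (0, -4).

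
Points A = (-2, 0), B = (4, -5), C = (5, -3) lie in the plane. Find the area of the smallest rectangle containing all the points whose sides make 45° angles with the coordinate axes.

22

In coordinates u = x + y, v = x − y the rectangle is axis-aligned; the map (x,y)→(u,v) scales areas by 2.
u-values: -2, -1, 2; range = 2 − (-2) = 4.
v-values: -2, 9, 8; range = 9 − (-2) = 11.
Area = (4 × 11) / 2 = 22.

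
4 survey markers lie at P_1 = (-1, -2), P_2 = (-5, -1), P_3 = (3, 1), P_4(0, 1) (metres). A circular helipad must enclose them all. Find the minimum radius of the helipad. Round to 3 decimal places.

4.123

A smallest enclosing disk is always determined by at most three of the input points on its boundary.
The farthest pair is P_2–P_3 with squared distance 68. The circle on this segment as diameter has centre (-1, 0) and r² = 68/4 = 17.
Check P_1: distance² to centre = 4 ≤ 17, so it lies inside.
All remaining points lie in this disk, and no smaller disk contains both endpoints, so this is the minimum enclosing circle.
r = √17 ≈ 4.123.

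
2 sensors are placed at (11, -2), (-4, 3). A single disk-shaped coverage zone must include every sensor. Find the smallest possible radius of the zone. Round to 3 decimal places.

The smallest circle enclosing two points has them as diameter endpoints.
Centre = midpoint = (3.5, 0.5); r² = |(11, -2)−(-4, 3)|²/4 = 250/4 = 62.5.
r = √(62.5) ≈ 7.906.

7.906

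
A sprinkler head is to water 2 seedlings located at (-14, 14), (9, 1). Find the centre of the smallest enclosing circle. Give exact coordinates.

(-2.5, 7.5)

The smallest circle enclosing two points has them as diameter endpoints.
Centre = midpoint = (-2.5, 7.5); r² = |(-14, 14)−(9, 1)|²/4 = 698/4 = 174.5.
Centre = (-2.5, 7.5).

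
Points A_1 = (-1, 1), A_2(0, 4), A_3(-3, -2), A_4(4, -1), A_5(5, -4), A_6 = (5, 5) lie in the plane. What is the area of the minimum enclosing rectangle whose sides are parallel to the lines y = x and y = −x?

97.5

In coordinates u = x + y, v = x − y the rectangle is axis-aligned; the map (x,y)→(u,v) scales areas by 2.
u-values: 0, 4, -5, 3, 1, 10; range = 10 − (-5) = 15.
v-values: -2, -4, -1, 5, 9, 0; range = 9 − (-4) = 13.
Area = (15 × 13) / 2 = 97.5.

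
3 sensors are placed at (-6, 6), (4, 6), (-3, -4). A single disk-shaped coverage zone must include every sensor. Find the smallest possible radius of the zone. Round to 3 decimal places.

Call the three points A, B, C in the order given.
Side lengths²: AB² = 100, AC² = 109, BC² = 149.
Since BC² = 149 < 109 + 100 = 209, the triangle is acute, so the smallest enclosing circle is the circumcircle.
Circumcentre = (-1, 2.05), r² = 40.6025.
r = √(40.6025) ≈ 6.372.

6.372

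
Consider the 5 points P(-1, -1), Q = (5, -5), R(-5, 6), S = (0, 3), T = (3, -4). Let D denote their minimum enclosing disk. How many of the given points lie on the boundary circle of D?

2

By Welzl's lemma the MEC is supported by two points (diametrically opposite) or three points (on a circumcircle).
The farthest pair is Q–R with squared distance 221. The circle on this segment as diameter has centre (0, 0.5) and r² = 221/4 = 55.25.
Check P: distance² to centre = 3.25 ≤ 55.25, so it lies inside.
All remaining points lie in this disk, and no smaller disk contains both endpoints, so this is the minimum enclosing circle.
The points at distance exactly r from the centre are Q, R — 2 points.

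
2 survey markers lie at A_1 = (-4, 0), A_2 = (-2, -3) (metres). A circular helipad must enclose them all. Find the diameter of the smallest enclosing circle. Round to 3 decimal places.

The smallest circle enclosing two points has them as diameter endpoints.
Centre = midpoint = (-3, -1.5); r² = |A_1A_2|²/4 = 13/4 = 3.25.
Diameter = 2r = 2√(3.25) ≈ 3.606.

3.606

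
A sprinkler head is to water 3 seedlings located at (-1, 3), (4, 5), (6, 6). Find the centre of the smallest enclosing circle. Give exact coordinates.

(2.5, 4.5)

Call the three points A, B, C in the order given.
Side lengths²: AB² = 29, AC² = 58, BC² = 5.
Since AC² = 58 ≥ 29 + 5 = 34, the angle opposite AC is not acute, so the smallest enclosing circle has AC as diameter.
Centre = midpoint of AC = (2.5, 4.5), r² = 58/4 = 14.5.
Centre = (2.5, 4.5).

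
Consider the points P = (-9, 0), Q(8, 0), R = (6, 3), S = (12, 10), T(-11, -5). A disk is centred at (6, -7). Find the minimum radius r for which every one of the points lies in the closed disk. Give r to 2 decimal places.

The required radius is the distance from (6, -7) to the farthest point.
Squared distances: 274, 53, 100, 325, 293.
Maximum is 325, attained at S.
r = √325 ≈ 18.03.

18.03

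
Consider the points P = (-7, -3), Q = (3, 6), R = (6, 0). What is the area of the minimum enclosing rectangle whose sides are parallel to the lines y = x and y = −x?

95

In coordinates u = x + y, v = x − y the rectangle is axis-aligned; the map (x,y)→(u,v) scales areas by 2.
u-values: -10, 9, 6; range = 9 − (-10) = 19.
v-values: -4, -3, 6; range = 6 − (-4) = 10.
Area = (19 × 10) / 2 = 95.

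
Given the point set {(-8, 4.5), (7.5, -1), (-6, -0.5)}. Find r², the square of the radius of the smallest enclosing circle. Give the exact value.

Call the three points A, B, C in the order given.
Side lengths²: AB² = 270.5, AC² = 29, BC² = 182.5.
Since AB² = 270.5 ≥ 182.5 + 29 = 211.5, the angle opposite AB is not acute, so the smallest enclosing circle has AB as diameter.
Centre = midpoint of AB = (-0.25, 1.75), r² = 270.5/4 = 67.625.

67.625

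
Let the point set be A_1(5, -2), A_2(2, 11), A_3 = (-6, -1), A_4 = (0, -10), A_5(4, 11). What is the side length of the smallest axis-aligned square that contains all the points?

The bounding box has width 11 and height 21.
An axis-aligned square enclosing the set must have side ≥ max(width, height).
So the minimum side is max(11, 21) = 21.

21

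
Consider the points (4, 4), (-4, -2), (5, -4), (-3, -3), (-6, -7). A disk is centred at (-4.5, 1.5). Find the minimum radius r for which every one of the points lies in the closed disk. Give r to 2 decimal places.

The required radius is the distance from (-4.5, 1.5) to the farthest point.
Squared distances: 78.5, 12.5, 120.5, 22.5, 74.5.
Maximum is 120.5, attained at (5, -4).
r = √(120.5) ≈ 10.98.

10.98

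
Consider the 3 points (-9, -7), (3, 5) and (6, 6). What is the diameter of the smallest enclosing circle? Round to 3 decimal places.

Call the three points A, B, C in the order given.
Side lengths²: AB² = 288, AC² = 394, BC² = 10.
Since AC² = 394 ≥ 288 + 10 = 298, the angle opposite AC is not acute, so the smallest enclosing circle has AC as diameter.
Centre = midpoint of AC = (-1.5, -0.5), r² = 394/4 = 98.5.
Diameter = 2r = 2√(98.5) ≈ 19.849.

19.849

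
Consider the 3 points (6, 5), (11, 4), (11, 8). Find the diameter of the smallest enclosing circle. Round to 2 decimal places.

5.95

Call the three points A, B, C in the order given.
Side lengths²: AB² = 26, AC² = 34, BC² = 16.
Since AC² = 34 < 26 + 16 = 42, the triangle is acute, so the smallest enclosing circle is the circumcircle.
Circumcentre = (8.8, 6), r² = 8.84.
Diameter = 2r = 2√(8.84) ≈ 5.95.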